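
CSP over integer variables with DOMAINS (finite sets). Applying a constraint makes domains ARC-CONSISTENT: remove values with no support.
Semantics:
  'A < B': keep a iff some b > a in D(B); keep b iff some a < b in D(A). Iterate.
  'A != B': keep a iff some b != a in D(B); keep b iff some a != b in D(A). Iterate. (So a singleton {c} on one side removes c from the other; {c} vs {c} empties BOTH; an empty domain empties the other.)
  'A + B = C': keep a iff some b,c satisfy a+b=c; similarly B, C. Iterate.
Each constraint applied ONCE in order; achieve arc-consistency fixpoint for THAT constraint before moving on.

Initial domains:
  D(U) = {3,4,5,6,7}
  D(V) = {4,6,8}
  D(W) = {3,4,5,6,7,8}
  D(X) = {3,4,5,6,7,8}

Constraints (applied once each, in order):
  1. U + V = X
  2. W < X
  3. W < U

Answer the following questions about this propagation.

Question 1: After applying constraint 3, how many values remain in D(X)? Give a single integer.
Answer: 2

Derivation:
Constraint 1 (U + V = X) on D(U)={3,4,5,6,7} D(V)={4,6,8} D(X)={3,4,5,6,7,8}: U {3,4,5,6,7}->{3,4}; V {4,6,8}->{4}; X {3,4,5,6,7,8}->{7,8}
Constraint 2 (W < X) on D(W)={3,4,5,6,7,8} D(X)={7,8}: W {3,4,5,6,7,8}->{3,4,5,6,7}
Constraint 3 (W < U) on D(W)={3,4,5,6,7} D(U)={3,4}: W {3,4,5,6,7}->{3}; U {3,4}->{4}
So after constraint 3: D(X)={7,8}, size = 2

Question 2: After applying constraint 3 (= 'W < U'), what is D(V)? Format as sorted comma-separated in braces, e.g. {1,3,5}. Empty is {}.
Answer: {4}

Derivation:
Constraint 1 (U + V = X) on D(U)={3,4,5,6,7} D(V)={4,6,8} D(X)={3,4,5,6,7,8}: U {3,4,5,6,7}->{3,4}; V {4,6,8}->{4}; X {3,4,5,6,7,8}->{7,8}
Constraint 2 (W < X) on D(W)={3,4,5,6,7,8} D(X)={7,8}: W {3,4,5,6,7,8}->{3,4,5,6,7}
Constraint 3 (W < U) on D(W)={3,4,5,6,7} D(U)={3,4}: W {3,4,5,6,7}->{3}; U {3,4}->{4}
So after constraint 3: D(V) = {4}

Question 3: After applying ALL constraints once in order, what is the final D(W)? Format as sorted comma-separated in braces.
Constraint 1 (U + V = X) on D(U)={3,4,5,6,7} D(V)={4,6,8} D(X)={3,4,5,6,7,8}: U {3,4,5,6,7}->{3,4}; V {4,6,8}->{4}; X {3,4,5,6,7,8}->{7,8}
Constraint 2 (W < X) on D(W)={3,4,5,6,7,8} D(X)={7,8}: W {3,4,5,6,7,8}->{3,4,5,6,7}
Constraint 3 (W < U) on D(W)={3,4,5,6,7} D(U)={3,4}: W {3,4,5,6,7}->{3}; U {3,4}->{4}
So after all 3 constraints: D(W) = {3}

Answer: {3}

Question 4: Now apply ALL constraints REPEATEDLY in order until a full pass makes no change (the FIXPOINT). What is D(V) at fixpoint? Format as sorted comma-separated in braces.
pass 0 (initial): D(V)={4,6,8}
pass 1: U {3,4,5,6,7}->{4}; V {4,6,8}->{4}; W {3,4,5,6,7,8}->{3}; X {3,4,5,6,7,8}->{7,8}
pass 2: X {7,8}->{8}
pass 3: no change
Fixpoint after 3 passes: D(V) = {4}

Answer: {4}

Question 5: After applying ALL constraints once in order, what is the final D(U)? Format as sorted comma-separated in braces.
Answer: {4}

Derivation:
Constraint 1 (U + V = X) on D(U)={3,4,5,6,7} D(V)={4,6,8} D(X)={3,4,5,6,7,8}: U {3,4,5,6,7}->{3,4}; V {4,6,8}->{4}; X {3,4,5,6,7,8}->{7,8}
Constraint 2 (W < X) on D(W)={3,4,5,6,7,8} D(X)={7,8}: W {3,4,5,6,7,8}->{3,4,5,6,7}
Constraint 3 (W < U) on D(W)={3,4,5,6,7} D(U)={3,4}: W {3,4,5,6,7}->{3}; U {3,4}->{4}
So after all 3 constraints: D(U) = {4}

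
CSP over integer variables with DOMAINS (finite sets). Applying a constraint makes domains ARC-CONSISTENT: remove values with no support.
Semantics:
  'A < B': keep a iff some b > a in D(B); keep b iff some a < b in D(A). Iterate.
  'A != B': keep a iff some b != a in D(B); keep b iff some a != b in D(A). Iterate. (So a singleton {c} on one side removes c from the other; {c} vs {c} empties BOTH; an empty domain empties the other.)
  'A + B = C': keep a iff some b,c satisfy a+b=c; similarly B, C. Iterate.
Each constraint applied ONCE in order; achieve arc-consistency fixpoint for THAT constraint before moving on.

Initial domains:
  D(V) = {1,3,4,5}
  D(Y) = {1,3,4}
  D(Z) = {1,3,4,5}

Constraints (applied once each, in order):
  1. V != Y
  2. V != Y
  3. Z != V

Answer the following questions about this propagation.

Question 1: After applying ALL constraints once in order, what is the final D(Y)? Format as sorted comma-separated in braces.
Constraint 1 (V != Y) on D(V)={1,3,4,5} D(Y)={1,3,4}: no change
Constraint 2 (V != Y) on D(V)={1,3,4,5} D(Y)={1,3,4}: no change
Constraint 3 (Z != V) on D(Z)={1,3,4,5} D(V)={1,3,4,5}: no change
So after all 3 constraints: D(Y) = {1,3,4}

Answer: {1,3,4}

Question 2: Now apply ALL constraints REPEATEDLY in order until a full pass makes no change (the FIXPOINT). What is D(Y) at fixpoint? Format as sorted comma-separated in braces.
pass 0 (initial): D(Y)={1,3,4}
pass 1: no change
Fixpoint after 1 passes: D(Y) = {1,3,4}

Answer: {1,3,4}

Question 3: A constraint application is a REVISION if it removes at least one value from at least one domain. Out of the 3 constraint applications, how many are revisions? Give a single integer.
Answer: 0

Derivation:
Constraint 1 (V != Y) on D(V)={1,3,4,5} D(Y)={1,3,4}: no change => not a revision
Constraint 2 (V != Y) on D(V)={1,3,4,5} D(Y)={1,3,4}: no change => not a revision
Constraint 3 (Z != V) on D(Z)={1,3,4,5} D(V)={1,3,4,5}: no change => not a revision
Total revisions = 0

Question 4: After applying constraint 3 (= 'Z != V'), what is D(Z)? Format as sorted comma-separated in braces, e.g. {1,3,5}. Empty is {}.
Answer: {1,3,4,5}

Derivation:
Constraint 1 (V != Y) on D(V)={1,3,4,5} D(Y)={1,3,4}: no change
Constraint 2 (V != Y) on D(V)={1,3,4,5} D(Y)={1,3,4}: no change
Constraint 3 (Z != V) on D(Z)={1,3,4,5} D(V)={1,3,4,5}: no change
So after constraint 3: D(Z) = {1,3,4,5}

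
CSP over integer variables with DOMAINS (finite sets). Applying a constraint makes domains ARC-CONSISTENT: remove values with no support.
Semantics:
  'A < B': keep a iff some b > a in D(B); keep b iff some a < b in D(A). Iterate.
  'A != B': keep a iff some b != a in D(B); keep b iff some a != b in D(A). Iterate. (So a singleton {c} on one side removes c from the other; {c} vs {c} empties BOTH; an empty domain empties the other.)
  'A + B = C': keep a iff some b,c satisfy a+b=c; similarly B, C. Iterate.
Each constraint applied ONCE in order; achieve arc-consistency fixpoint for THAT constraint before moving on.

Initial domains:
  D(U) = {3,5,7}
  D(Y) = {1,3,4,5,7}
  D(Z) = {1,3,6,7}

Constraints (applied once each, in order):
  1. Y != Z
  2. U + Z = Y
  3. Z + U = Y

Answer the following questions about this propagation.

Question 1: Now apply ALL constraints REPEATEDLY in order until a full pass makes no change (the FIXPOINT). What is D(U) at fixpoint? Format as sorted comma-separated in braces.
Answer: {3}

Derivation:
pass 0 (initial): D(U)={3,5,7}
pass 1: U {3,5,7}->{3}; Y {1,3,4,5,7}->{4}; Z {1,3,6,7}->{1}
pass 2: no change
Fixpoint after 2 passes: D(U) = {3}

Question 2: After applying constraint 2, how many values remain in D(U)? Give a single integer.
Answer: 1

Derivation:
Constraint 1 (Y != Z) on D(Y)={1,3,4,5,7} D(Z)={1,3,6,7}: no change
Constraint 2 (U + Z = Y) on D(U)={3,5,7} D(Z)={1,3,6,7} D(Y)={1,3,4,5,7}: U {3,5,7}->{3}; Z {1,3,6,7}->{1}; Y {1,3,4,5,7}->{4}
So after constraint 2: D(U)={3}, size = 1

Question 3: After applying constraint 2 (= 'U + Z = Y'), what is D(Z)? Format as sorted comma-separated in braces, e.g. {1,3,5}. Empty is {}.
Answer: {1}

Derivation:
Constraint 1 (Y != Z) on D(Y)={1,3,4,5,7} D(Z)={1,3,6,7}: no change
Constraint 2 (U + Z = Y) on D(U)={3,5,7} D(Z)={1,3,6,7} D(Y)={1,3,4,5,7}: U {3,5,7}->{3}; Z {1,3,6,7}->{1}; Y {1,3,4,5,7}->{4}
So after constraint 2: D(Z) = {1}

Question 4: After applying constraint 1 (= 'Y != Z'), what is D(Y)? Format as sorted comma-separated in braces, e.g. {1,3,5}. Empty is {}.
Constraint 1 (Y != Z) on D(Y)={1,3,4,5,7} D(Z)={1,3,6,7}: no change
So after constraint 1: D(Y) = {1,3,4,5,7}

Answer: {1,3,4,5,7}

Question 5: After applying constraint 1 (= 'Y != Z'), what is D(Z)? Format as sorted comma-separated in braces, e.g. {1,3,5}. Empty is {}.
Answer: {1,3,6,7}

Derivation:
Constraint 1 (Y != Z) on D(Y)={1,3,4,5,7} D(Z)={1,3,6,7}: no change
So after constraint 1: D(Z) = {1,3,6,7}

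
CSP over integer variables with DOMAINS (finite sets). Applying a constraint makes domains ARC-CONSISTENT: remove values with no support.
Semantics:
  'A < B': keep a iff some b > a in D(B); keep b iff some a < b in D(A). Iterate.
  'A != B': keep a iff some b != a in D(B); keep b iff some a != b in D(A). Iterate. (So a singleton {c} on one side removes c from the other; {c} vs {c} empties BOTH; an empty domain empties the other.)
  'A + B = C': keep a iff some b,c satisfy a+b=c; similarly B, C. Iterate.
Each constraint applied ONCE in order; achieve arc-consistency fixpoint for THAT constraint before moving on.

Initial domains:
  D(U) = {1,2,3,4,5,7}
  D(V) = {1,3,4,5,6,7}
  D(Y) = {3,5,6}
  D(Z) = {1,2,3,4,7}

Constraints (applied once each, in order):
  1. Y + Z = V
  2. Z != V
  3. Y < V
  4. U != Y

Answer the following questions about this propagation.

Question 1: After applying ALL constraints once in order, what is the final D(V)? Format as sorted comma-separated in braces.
Constraint 1 (Y + Z = V) on D(Y)={3,5,6} D(Z)={1,2,3,4,7} D(V)={1,3,4,5,6,7}: Z {1,2,3,4,7}->{1,2,3,4}; V {1,3,4,5,6,7}->{4,5,6,7}
Constraint 2 (Z != V) on D(Z)={1,2,3,4} D(V)={4,5,6,7}: no change
Constraint 3 (Y < V) on D(Y)={3,5,6} D(V)={4,5,6,7}: no change
Constraint 4 (U != Y) on D(U)={1,2,3,4,5,7} D(Y)={3,5,6}: no change
So after all 4 constraints: D(V) = {4,5,6,7}

Answer: {4,5,6,7}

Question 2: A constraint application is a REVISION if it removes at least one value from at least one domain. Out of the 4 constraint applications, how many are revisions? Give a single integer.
Answer: 1

Derivation:
Constraint 1 (Y + Z = V) on D(Y)={3,5,6} D(Z)={1,2,3,4,7} D(V)={1,3,4,5,6,7}: Z {1,2,3,4,7}->{1,2,3,4}; V {1,3,4,5,6,7}->{4,5,6,7} => REVISION
Constraint 2 (Z != V) on D(Z)={1,2,3,4} D(V)={4,5,6,7}: no change => not a revision
Constraint 3 (Y < V) on D(Y)={3,5,6} D(V)={4,5,6,7}: no change => not a revision
Constraint 4 (U != Y) on D(U)={1,2,3,4,5,7} D(Y)={3,5,6}: no change => not a revision
Total revisions = 1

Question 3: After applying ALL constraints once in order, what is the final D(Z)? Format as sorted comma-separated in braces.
Constraint 1 (Y + Z = V) on D(Y)={3,5,6} D(Z)={1,2,3,4,7} D(V)={1,3,4,5,6,7}: Z {1,2,3,4,7}->{1,2,3,4}; V {1,3,4,5,6,7}->{4,5,6,7}
Constraint 2 (Z != V) on D(Z)={1,2,3,4} D(V)={4,5,6,7}: no change
Constraint 3 (Y < V) on D(Y)={3,5,6} D(V)={4,5,6,7}: no change
Constraint 4 (U != Y) on D(U)={1,2,3,4,5,7} D(Y)={3,5,6}: no change
So after all 4 constraints: D(Z) = {1,2,3,4}

Answer: {1,2,3,4}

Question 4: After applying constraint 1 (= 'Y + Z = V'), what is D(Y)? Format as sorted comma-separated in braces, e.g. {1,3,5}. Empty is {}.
Answer: {3,5,6}

Derivation:
Constraint 1 (Y + Z = V) on D(Y)={3,5,6} D(Z)={1,2,3,4,7} D(V)={1,3,4,5,6,7}: Z {1,2,3,4,7}->{1,2,3,4}; V {1,3,4,5,6,7}->{4,5,6,7}
So after constraint 1: D(Y) = {3,5,6}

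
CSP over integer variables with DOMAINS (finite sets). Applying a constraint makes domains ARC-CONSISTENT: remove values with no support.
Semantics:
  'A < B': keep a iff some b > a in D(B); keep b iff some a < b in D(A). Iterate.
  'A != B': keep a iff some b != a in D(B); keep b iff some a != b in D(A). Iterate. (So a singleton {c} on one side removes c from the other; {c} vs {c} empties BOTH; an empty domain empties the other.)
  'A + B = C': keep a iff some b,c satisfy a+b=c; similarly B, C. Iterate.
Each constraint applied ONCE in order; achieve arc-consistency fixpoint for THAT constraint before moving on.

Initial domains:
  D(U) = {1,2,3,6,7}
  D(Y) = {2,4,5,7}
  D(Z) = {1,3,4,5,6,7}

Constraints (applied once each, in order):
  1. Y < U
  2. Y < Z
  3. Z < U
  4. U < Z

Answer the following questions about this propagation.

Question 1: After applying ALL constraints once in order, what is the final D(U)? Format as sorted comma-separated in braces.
Constraint 1 (Y < U) on D(Y)={2,4,5,7} D(U)={1,2,3,6,7}: Y {2,4,5,7}->{2,4,5}; U {1,2,3,6,7}->{3,6,7}
Constraint 2 (Y < Z) on D(Y)={2,4,5} D(Z)={1,3,4,5,6,7}: Z {1,3,4,5,6,7}->{3,4,5,6,7}
Constraint 3 (Z < U) on D(Z)={3,4,5,6,7} D(U)={3,6,7}: Z {3,4,5,6,7}->{3,4,5,6}; U {3,6,7}->{6,7}
Constraint 4 (U < Z) on D(U)={6,7} D(Z)={3,4,5,6}: U {6,7}->{}; Z {3,4,5,6}->{}
So after all 4 constraints: D(U) = {}

Answer: {}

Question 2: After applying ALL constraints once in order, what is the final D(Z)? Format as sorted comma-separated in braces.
Answer: {}

Derivation:
Constraint 1 (Y < U) on D(Y)={2,4,5,7} D(U)={1,2,3,6,7}: Y {2,4,5,7}->{2,4,5}; U {1,2,3,6,7}->{3,6,7}
Constraint 2 (Y < Z) on D(Y)={2,4,5} D(Z)={1,3,4,5,6,7}: Z {1,3,4,5,6,7}->{3,4,5,6,7}
Constraint 3 (Z < U) on D(Z)={3,4,5,6,7} D(U)={3,6,7}: Z {3,4,5,6,7}->{3,4,5,6}; U {3,6,7}->{6,7}
Constraint 4 (U < Z) on D(U)={6,7} D(Z)={3,4,5,6}: U {6,7}->{}; Z {3,4,5,6}->{}
So after all 4 constraints: D(Z) = {}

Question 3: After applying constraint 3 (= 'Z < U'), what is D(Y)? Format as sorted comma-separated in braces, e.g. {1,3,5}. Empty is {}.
Constraint 1 (Y < U) on D(Y)={2,4,5,7} D(U)={1,2,3,6,7}: Y {2,4,5,7}->{2,4,5}; U {1,2,3,6,7}->{3,6,7}
Constraint 2 (Y < Z) on D(Y)={2,4,5} D(Z)={1,3,4,5,6,7}: Z {1,3,4,5,6,7}->{3,4,5,6,7}
Constraint 3 (Z < U) on D(Z)={3,4,5,6,7} D(U)={3,6,7}: Z {3,4,5,6,7}->{3,4,5,6}; U {3,6,7}->{6,7}
So after constraint 3: D(Y) = {2,4,5}

Answer: {2,4,5}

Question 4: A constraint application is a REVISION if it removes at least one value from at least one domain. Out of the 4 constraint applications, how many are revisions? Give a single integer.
Constraint 1 (Y < U) on D(Y)={2,4,5,7} D(U)={1,2,3,6,7}: Y {2,4,5,7}->{2,4,5}; U {1,2,3,6,7}->{3,6,7} => REVISION
Constraint 2 (Y < Z) on D(Y)={2,4,5} D(Z)={1,3,4,5,6,7}: Z {1,3,4,5,6,7}->{3,4,5,6,7} => REVISION
Constraint 3 (Z < U) on D(Z)={3,4,5,6,7} D(U)={3,6,7}: Z {3,4,5,6,7}->{3,4,5,6}; U {3,6,7}->{6,7} => REVISION
Constraint 4 (U < Z) on D(U)={6,7} D(Z)={3,4,5,6}: U {6,7}->{}; Z {3,4,5,6}->{} => REVISION
Total revisions = 4

Answer: 4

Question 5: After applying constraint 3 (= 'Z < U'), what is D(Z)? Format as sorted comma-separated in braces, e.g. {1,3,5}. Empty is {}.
Constraint 1 (Y < U) on D(Y)={2,4,5,7} D(U)={1,2,3,6,7}: Y {2,4,5,7}->{2,4,5}; U {1,2,3,6,7}->{3,6,7}
Constraint 2 (Y < Z) on D(Y)={2,4,5} D(Z)={1,3,4,5,6,7}: Z {1,3,4,5,6,7}->{3,4,5,6,7}
Constraint 3 (Z < U) on D(Z)={3,4,5,6,7} D(U)={3,6,7}: Z {3,4,5,6,7}->{3,4,5,6}; U {3,6,7}->{6,7}
So after constraint 3: D(Z) = {3,4,5,6}

Answer: {3,4,5,6}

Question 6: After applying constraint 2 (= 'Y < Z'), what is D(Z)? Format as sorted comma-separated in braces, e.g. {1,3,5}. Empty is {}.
Constraint 1 (Y < U) on D(Y)={2,4,5,7} D(U)={1,2,3,6,7}: Y {2,4,5,7}->{2,4,5}; U {1,2,3,6,7}->{3,6,7}
Constraint 2 (Y < Z) on D(Y)={2,4,5} D(Z)={1,3,4,5,6,7}: Z {1,3,4,5,6,7}->{3,4,5,6,7}
So after constraint 2: D(Z) = {3,4,5,6,7}

Answer: {3,4,5,6,7}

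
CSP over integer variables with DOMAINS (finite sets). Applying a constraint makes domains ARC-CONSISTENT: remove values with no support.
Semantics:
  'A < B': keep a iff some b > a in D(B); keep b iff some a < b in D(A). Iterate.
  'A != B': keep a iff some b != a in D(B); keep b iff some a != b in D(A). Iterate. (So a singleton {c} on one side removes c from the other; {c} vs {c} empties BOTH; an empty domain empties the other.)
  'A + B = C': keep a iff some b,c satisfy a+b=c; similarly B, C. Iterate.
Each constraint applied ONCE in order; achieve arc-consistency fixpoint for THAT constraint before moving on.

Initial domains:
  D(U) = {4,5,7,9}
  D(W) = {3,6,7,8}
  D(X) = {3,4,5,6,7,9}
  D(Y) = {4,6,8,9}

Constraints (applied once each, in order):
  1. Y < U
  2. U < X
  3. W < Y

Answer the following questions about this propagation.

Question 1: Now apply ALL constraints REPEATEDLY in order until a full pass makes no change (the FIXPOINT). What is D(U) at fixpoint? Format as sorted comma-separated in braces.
Answer: {5,7}

Derivation:
pass 0 (initial): D(U)={4,5,7,9}
pass 1: U {4,5,7,9}->{5,7}; W {3,6,7,8}->{3,6,7}; X {3,4,5,6,7,9}->{6,7,9}; Y {4,6,8,9}->{4,6,8}
pass 2: W {3,6,7}->{3}; Y {4,6,8}->{4,6}
pass 3: no change
Fixpoint after 3 passes: D(U) = {5,7}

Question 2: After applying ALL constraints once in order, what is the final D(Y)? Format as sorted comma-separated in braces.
Answer: {4,6,8}

Derivation:
Constraint 1 (Y < U) on D(Y)={4,6,8,9} D(U)={4,5,7,9}: Y {4,6,8,9}->{4,6,8}; U {4,5,7,9}->{5,7,9}
Constraint 2 (U < X) on D(U)={5,7,9} D(X)={3,4,5,6,7,9}: U {5,7,9}->{5,7}; X {3,4,5,6,7,9}->{6,7,9}
Constraint 3 (W < Y) on D(W)={3,6,7,8} D(Y)={4,6,8}: W {3,6,7,8}->{3,6,7}
So after all 3 constraints: D(Y) = {4,6,8}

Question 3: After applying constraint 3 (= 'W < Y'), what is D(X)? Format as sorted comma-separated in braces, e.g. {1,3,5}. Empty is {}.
Constraint 1 (Y < U) on D(Y)={4,6,8,9} D(U)={4,5,7,9}: Y {4,6,8,9}->{4,6,8}; U {4,5,7,9}->{5,7,9}
Constraint 2 (U < X) on D(U)={5,7,9} D(X)={3,4,5,6,7,9}: U {5,7,9}->{5,7}; X {3,4,5,6,7,9}->{6,7,9}
Constraint 3 (W < Y) on D(W)={3,6,7,8} D(Y)={4,6,8}: W {3,6,7,8}->{3,6,7}
So after constraint 3: D(X) = {6,7,9}

Answer: {6,7,9}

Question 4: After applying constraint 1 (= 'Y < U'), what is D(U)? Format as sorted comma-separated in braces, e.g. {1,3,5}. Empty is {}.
Answer: {5,7,9}

Derivation:
Constraint 1 (Y < U) on D(Y)={4,6,8,9} D(U)={4,5,7,9}: Y {4,6,8,9}->{4,6,8}; U {4,5,7,9}->{5,7,9}
So after constraint 1: D(U) = {5,7,9}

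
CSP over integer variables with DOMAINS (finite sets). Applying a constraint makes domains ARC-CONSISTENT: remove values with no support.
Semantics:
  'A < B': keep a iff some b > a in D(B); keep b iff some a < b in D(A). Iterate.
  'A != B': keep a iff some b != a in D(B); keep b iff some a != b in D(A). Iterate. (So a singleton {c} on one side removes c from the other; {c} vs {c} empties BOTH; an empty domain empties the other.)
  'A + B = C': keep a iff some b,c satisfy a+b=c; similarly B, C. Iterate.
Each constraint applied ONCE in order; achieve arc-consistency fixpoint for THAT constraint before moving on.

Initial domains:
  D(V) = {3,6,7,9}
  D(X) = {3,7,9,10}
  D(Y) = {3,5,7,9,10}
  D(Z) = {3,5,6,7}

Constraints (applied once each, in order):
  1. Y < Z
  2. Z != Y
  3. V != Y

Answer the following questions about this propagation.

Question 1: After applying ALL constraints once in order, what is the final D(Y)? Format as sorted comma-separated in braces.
Constraint 1 (Y < Z) on D(Y)={3,5,7,9,10} D(Z)={3,5,6,7}: Y {3,5,7,9,10}->{3,5}; Z {3,5,6,7}->{5,6,7}
Constraint 2 (Z != Y) on D(Z)={5,6,7} D(Y)={3,5}: no change
Constraint 3 (V != Y) on D(V)={3,6,7,9} D(Y)={3,5}: no change
So after all 3 constraints: D(Y) = {3,5}

Answer: {3,5}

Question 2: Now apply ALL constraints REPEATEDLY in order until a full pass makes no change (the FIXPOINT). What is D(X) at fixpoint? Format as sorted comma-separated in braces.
pass 0 (initial): D(X)={3,7,9,10}
pass 1: Y {3,5,7,9,10}->{3,5}; Z {3,5,6,7}->{5,6,7}
pass 2: no change
Fixpoint after 2 passes: D(X) = {3,7,9,10}

Answer: {3,7,9,10}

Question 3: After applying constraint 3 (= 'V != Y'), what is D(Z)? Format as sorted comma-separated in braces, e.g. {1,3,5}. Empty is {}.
Answer: {5,6,7}

Derivation:
Constraint 1 (Y < Z) on D(Y)={3,5,7,9,10} D(Z)={3,5,6,7}: Y {3,5,7,9,10}->{3,5}; Z {3,5,6,7}->{5,6,7}
Constraint 2 (Z != Y) on D(Z)={5,6,7} D(Y)={3,5}: no change
Constraint 3 (V != Y) on D(V)={3,6,7,9} D(Y)={3,5}: no change
So after constraint 3: D(Z) = {5,6,7}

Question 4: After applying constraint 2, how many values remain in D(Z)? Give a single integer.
Constraint 1 (Y < Z) on D(Y)={3,5,7,9,10} D(Z)={3,5,6,7}: Y {3,5,7,9,10}->{3,5}; Z {3,5,6,7}->{5,6,7}
Constraint 2 (Z != Y) on D(Z)={5,6,7} D(Y)={3,5}: no change
So after constraint 2: D(Z)={5,6,7}, size = 3

Answer: 3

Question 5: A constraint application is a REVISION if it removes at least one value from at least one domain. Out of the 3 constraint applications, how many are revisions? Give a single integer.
Answer: 1

Derivation:
Constraint 1 (Y < Z) on D(Y)={3,5,7,9,10} D(Z)={3,5,6,7}: Y {3,5,7,9,10}->{3,5}; Z {3,5,6,7}->{5,6,7} => REVISION
Constraint 2 (Z != Y) on D(Z)={5,6,7} D(Y)={3,5}: no change => not a revision
Constraint 3 (V != Y) on D(V)={3,6,7,9} D(Y)={3,5}: no change => not a revision
Total revisions = 1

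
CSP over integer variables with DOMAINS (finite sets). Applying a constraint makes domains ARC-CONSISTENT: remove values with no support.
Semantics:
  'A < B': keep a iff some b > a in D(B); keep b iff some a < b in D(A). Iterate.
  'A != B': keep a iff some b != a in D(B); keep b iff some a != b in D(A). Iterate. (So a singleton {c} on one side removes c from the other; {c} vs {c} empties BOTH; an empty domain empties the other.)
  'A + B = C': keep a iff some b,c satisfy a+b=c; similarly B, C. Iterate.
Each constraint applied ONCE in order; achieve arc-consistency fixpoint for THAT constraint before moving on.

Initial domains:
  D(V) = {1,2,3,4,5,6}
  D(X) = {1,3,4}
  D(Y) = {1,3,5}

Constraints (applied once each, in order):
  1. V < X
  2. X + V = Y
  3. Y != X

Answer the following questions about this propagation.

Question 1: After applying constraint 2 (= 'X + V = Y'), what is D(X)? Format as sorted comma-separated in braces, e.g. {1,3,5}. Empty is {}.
Answer: {3,4}

Derivation:
Constraint 1 (V < X) on D(V)={1,2,3,4,5,6} D(X)={1,3,4}: V {1,2,3,4,5,6}->{1,2,3}; X {1,3,4}->{3,4}
Constraint 2 (X + V = Y) on D(X)={3,4} D(V)={1,2,3} D(Y)={1,3,5}: V {1,2,3}->{1,2}; Y {1,3,5}->{5}
So after constraint 2: D(X) = {3,4}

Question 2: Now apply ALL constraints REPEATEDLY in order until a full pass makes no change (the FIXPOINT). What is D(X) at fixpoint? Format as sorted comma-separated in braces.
pass 0 (initial): D(X)={1,3,4}
pass 1: V {1,2,3,4,5,6}->{1,2}; X {1,3,4}->{3,4}; Y {1,3,5}->{5}
pass 2: no change
Fixpoint after 2 passes: D(X) = {3,4}

Answer: {3,4}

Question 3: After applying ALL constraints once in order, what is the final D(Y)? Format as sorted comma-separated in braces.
Constraint 1 (V < X) on D(V)={1,2,3,4,5,6} D(X)={1,3,4}: V {1,2,3,4,5,6}->{1,2,3}; X {1,3,4}->{3,4}
Constraint 2 (X + V = Y) on D(X)={3,4} D(V)={1,2,3} D(Y)={1,3,5}: V {1,2,3}->{1,2}; Y {1,3,5}->{5}
Constraint 3 (Y != X) on D(Y)={5} D(X)={3,4}: no change
So after all 3 constraints: D(Y) = {5}

Answer: {5}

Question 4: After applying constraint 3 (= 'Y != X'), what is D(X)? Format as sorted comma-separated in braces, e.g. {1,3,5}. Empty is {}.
Constraint 1 (V < X) on D(V)={1,2,3,4,5,6} D(X)={1,3,4}: V {1,2,3,4,5,6}->{1,2,3}; X {1,3,4}->{3,4}
Constraint 2 (X + V = Y) on D(X)={3,4} D(V)={1,2,3} D(Y)={1,3,5}: V {1,2,3}->{1,2}; Y {1,3,5}->{5}
Constraint 3 (Y != X) on D(Y)={5} D(X)={3,4}: no change
So after constraint 3: D(X) = {3,4}

Answer: {3,4}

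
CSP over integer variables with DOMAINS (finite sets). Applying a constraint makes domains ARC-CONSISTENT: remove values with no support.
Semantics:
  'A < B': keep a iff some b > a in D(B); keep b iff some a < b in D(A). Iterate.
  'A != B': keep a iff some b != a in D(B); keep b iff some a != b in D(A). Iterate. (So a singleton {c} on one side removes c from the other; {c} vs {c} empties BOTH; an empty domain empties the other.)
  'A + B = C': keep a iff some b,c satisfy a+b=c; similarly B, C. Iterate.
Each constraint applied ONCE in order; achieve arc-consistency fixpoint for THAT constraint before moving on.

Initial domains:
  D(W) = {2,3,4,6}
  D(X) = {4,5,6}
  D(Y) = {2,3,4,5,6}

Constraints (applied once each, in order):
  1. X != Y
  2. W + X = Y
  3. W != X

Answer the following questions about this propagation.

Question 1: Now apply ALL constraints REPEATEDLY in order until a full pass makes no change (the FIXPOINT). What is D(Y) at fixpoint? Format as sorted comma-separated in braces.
Answer: {6}

Derivation:
pass 0 (initial): D(Y)={2,3,4,5,6}
pass 1: W {2,3,4,6}->{2}; X {4,5,6}->{4}; Y {2,3,4,5,6}->{6}
pass 2: no change
Fixpoint after 2 passes: D(Y) = {6}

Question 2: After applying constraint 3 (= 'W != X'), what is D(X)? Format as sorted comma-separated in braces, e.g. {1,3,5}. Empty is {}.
Constraint 1 (X != Y) on D(X)={4,5,6} D(Y)={2,3,4,5,6}: no change
Constraint 2 (W + X = Y) on D(W)={2,3,4,6} D(X)={4,5,6} D(Y)={2,3,4,5,6}: W {2,3,4,6}->{2}; X {4,5,6}->{4}; Y {2,3,4,5,6}->{6}
Constraint 3 (W != X) on D(W)={2} D(X)={4}: no change
So after constraint 3: D(X) = {4}

Answer: {4}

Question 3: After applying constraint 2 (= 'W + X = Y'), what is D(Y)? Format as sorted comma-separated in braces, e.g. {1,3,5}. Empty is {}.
Answer: {6}

Derivation:
Constraint 1 (X != Y) on D(X)={4,5,6} D(Y)={2,3,4,5,6}: no change
Constraint 2 (W + X = Y) on D(W)={2,3,4,6} D(X)={4,5,6} D(Y)={2,3,4,5,6}: W {2,3,4,6}->{2}; X {4,5,6}->{4}; Y {2,3,4,5,6}->{6}
So after constraint 2: D(Y) = {6}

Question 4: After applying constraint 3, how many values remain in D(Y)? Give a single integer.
Constraint 1 (X != Y) on D(X)={4,5,6} D(Y)={2,3,4,5,6}: no change
Constraint 2 (W + X = Y) on D(W)={2,3,4,6} D(X)={4,5,6} D(Y)={2,3,4,5,6}: W {2,3,4,6}->{2}; X {4,5,6}->{4}; Y {2,3,4,5,6}->{6}
Constraint 3 (W != X) on D(W)={2} D(X)={4}: no change
So after constraint 3: D(Y)={6}, size = 1

Answer: 1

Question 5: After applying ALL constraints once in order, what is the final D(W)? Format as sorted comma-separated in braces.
Constraint 1 (X != Y) on D(X)={4,5,6} D(Y)={2,3,4,5,6}: no change
Constraint 2 (W + X = Y) on D(W)={2,3,4,6} D(X)={4,5,6} D(Y)={2,3,4,5,6}: W {2,3,4,6}->{2}; X {4,5,6}->{4}; Y {2,3,4,5,6}->{6}
Constraint 3 (W != X) on D(W)={2} D(X)={4}: no change
So after all 3 constraints: D(W) = {2}

Answer: {2}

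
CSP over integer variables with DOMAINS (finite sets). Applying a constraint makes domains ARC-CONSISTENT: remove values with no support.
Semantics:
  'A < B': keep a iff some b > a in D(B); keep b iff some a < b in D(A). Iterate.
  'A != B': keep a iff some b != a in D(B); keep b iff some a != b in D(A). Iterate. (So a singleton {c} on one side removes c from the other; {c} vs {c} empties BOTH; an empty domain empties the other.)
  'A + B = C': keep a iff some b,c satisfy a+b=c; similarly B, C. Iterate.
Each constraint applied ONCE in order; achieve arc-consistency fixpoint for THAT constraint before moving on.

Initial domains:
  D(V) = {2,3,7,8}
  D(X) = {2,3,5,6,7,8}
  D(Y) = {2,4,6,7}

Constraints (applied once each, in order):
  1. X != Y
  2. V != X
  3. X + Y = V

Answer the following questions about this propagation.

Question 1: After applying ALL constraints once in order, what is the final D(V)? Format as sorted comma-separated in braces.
Constraint 1 (X != Y) on D(X)={2,3,5,6,7,8} D(Y)={2,4,6,7}: no change
Constraint 2 (V != X) on D(V)={2,3,7,8} D(X)={2,3,5,6,7,8}: no change
Constraint 3 (X + Y = V) on D(X)={2,3,5,6,7,8} D(Y)={2,4,6,7} D(V)={2,3,7,8}: X {2,3,5,6,7,8}->{2,3,5,6}; Y {2,4,6,7}->{2,4,6}; V {2,3,7,8}->{7,8}
So after all 3 constraints: D(V) = {7,8}

Answer: {7,8}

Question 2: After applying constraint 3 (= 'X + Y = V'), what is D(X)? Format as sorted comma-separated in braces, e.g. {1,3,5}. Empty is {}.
Constraint 1 (X != Y) on D(X)={2,3,5,6,7,8} D(Y)={2,4,6,7}: no change
Constraint 2 (V != X) on D(V)={2,3,7,8} D(X)={2,3,5,6,7,8}: no change
Constraint 3 (X + Y = V) on D(X)={2,3,5,6,7,8} D(Y)={2,4,6,7} D(V)={2,3,7,8}: X {2,3,5,6,7,8}->{2,3,5,6}; Y {2,4,6,7}->{2,4,6}; V {2,3,7,8}->{7,8}
So after constraint 3: D(X) = {2,3,5,6}

Answer: {2,3,5,6}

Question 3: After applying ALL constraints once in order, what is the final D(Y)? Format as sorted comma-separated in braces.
Answer: {2,4,6}

Derivation:
Constraint 1 (X != Y) on D(X)={2,3,5,6,7,8} D(Y)={2,4,6,7}: no change
Constraint 2 (V != X) on D(V)={2,3,7,8} D(X)={2,3,5,6,7,8}: no change
Constraint 3 (X + Y = V) on D(X)={2,3,5,6,7,8} D(Y)={2,4,6,7} D(V)={2,3,7,8}: X {2,3,5,6,7,8}->{2,3,5,6}; Y {2,4,6,7}->{2,4,6}; V {2,3,7,8}->{7,8}
So after all 3 constraints: D(Y) = {2,4,6}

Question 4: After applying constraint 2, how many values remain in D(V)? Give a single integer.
Constraint 1 (X != Y) on D(X)={2,3,5,6,7,8} D(Y)={2,4,6,7}: no change
Constraint 2 (V != X) on D(V)={2,3,7,8} D(X)={2,3,5,6,7,8}: no change
So after constraint 2: D(V)={2,3,7,8}, size = 4

Answer: 4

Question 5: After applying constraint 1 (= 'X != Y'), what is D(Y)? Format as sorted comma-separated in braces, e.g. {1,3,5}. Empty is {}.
Constraint 1 (X != Y) on D(X)={2,3,5,6,7,8} D(Y)={2,4,6,7}: no change
So after constraint 1: D(Y) = {2,4,6,7}

Answer: {2,4,6,7}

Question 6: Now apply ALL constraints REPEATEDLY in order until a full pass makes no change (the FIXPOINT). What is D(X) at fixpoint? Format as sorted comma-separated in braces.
pass 0 (initial): D(X)={2,3,5,6,7,8}
pass 1: V {2,3,7,8}->{7,8}; X {2,3,5,6,7,8}->{2,3,5,6}; Y {2,4,6,7}->{2,4,6}
pass 2: no change
Fixpoint after 2 passes: D(X) = {2,3,5,6}

Answer: {2,3,5,6}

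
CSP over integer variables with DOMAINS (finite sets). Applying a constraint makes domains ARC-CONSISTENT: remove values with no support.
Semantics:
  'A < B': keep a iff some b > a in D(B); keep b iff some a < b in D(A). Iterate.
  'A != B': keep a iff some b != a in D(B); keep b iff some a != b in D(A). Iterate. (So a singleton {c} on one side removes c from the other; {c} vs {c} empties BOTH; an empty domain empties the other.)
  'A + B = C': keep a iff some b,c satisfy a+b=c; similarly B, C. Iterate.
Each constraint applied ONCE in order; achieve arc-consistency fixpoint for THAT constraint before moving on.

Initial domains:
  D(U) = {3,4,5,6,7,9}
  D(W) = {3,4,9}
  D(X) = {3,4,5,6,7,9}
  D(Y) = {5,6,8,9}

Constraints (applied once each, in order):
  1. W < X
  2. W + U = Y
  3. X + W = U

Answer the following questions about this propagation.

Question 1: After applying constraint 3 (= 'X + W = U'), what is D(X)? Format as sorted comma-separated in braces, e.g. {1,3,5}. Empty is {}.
Constraint 1 (W < X) on D(W)={3,4,9} D(X)={3,4,5,6,7,9}: W {3,4,9}->{3,4}; X {3,4,5,6,7,9}->{4,5,6,7,9}
Constraint 2 (W + U = Y) on D(W)={3,4} D(U)={3,4,5,6,7,9} D(Y)={5,6,8,9}: U {3,4,5,6,7,9}->{3,4,5,6}; Y {5,6,8,9}->{6,8,9}
Constraint 3 (X + W = U) on D(X)={4,5,6,7,9} D(W)={3,4} D(U)={3,4,5,6}: X {4,5,6,7,9}->{}; W {3,4}->{}; U {3,4,5,6}->{}
So after constraint 3: D(X) = {}

Answer: {}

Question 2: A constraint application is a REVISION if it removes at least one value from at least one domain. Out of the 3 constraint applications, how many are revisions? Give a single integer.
Answer: 3

Derivation:
Constraint 1 (W < X) on D(W)={3,4,9} D(X)={3,4,5,6,7,9}: W {3,4,9}->{3,4}; X {3,4,5,6,7,9}->{4,5,6,7,9} => REVISION
Constraint 2 (W + U = Y) on D(W)={3,4} D(U)={3,4,5,6,7,9} D(Y)={5,6,8,9}: U {3,4,5,6,7,9}->{3,4,5,6}; Y {5,6,8,9}->{6,8,9} => REVISION
Constraint 3 (X + W = U) on D(X)={4,5,6,7,9} D(W)={3,4} D(U)={3,4,5,6}: X {4,5,6,7,9}->{}; W {3,4}->{}; U {3,4,5,6}->{} => REVISION
Total revisions = 3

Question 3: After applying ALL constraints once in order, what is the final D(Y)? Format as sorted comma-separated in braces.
Constraint 1 (W < X) on D(W)={3,4,9} D(X)={3,4,5,6,7,9}: W {3,4,9}->{3,4}; X {3,4,5,6,7,9}->{4,5,6,7,9}
Constraint 2 (W + U = Y) on D(W)={3,4} D(U)={3,4,5,6,7,9} D(Y)={5,6,8,9}: U {3,4,5,6,7,9}->{3,4,5,6}; Y {5,6,8,9}->{6,8,9}
Constraint 3 (X + W = U) on D(X)={4,5,6,7,9} D(W)={3,4} D(U)={3,4,5,6}: X {4,5,6,7,9}->{}; W {3,4}->{}; U {3,4,5,6}->{}
So after all 3 constraints: D(Y) = {6,8,9}

Answer: {6,8,9}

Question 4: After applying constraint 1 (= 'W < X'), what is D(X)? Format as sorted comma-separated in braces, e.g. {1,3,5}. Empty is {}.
Answer: {4,5,6,7,9}

Derivation:
Constraint 1 (W < X) on D(W)={3,4,9} D(X)={3,4,5,6,7,9}: W {3,4,9}->{3,4}; X {3,4,5,6,7,9}->{4,5,6,7,9}
So after constraint 1: D(X) = {4,5,6,7,9}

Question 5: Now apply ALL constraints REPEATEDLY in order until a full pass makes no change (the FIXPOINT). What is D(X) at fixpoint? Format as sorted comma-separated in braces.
pass 0 (initial): D(X)={3,4,5,6,7,9}
pass 1: U {3,4,5,6,7,9}->{}; W {3,4,9}->{}; X {3,4,5,6,7,9}->{}; Y {5,6,8,9}->{6,8,9}
pass 2: Y {6,8,9}->{}
pass 3: no change
Fixpoint after 3 passes: D(X) = {}

Answer: {}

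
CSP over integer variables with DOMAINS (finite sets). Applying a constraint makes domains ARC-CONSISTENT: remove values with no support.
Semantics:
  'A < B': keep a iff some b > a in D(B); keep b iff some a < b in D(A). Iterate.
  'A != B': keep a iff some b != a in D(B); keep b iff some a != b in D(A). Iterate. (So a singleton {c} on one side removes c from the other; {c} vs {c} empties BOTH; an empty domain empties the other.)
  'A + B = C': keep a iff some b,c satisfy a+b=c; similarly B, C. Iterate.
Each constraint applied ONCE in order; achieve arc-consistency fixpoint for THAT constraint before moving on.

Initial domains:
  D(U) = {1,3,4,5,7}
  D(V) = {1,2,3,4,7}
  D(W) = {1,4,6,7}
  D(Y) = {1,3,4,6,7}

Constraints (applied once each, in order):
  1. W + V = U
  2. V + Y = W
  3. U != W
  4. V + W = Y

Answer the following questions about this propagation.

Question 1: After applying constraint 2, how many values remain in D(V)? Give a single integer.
Constraint 1 (W + V = U) on D(W)={1,4,6,7} D(V)={1,2,3,4,7} D(U)={1,3,4,5,7}: W {1,4,6,7}->{1,4,6}; V {1,2,3,4,7}->{1,2,3,4}; U {1,3,4,5,7}->{3,4,5,7}
Constraint 2 (V + Y = W) on D(V)={1,2,3,4} D(Y)={1,3,4,6,7} D(W)={1,4,6}: V {1,2,3,4}->{1,2,3}; Y {1,3,4,6,7}->{1,3,4}; W {1,4,6}->{4,6}
So after constraint 2: D(V)={1,2,3}, size = 3

Answer: 3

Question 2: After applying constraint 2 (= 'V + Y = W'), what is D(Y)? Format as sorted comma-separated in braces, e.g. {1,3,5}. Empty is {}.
Answer: {1,3,4}

Derivation:
Constraint 1 (W + V = U) on D(W)={1,4,6,7} D(V)={1,2,3,4,7} D(U)={1,3,4,5,7}: W {1,4,6,7}->{1,4,6}; V {1,2,3,4,7}->{1,2,3,4}; U {1,3,4,5,7}->{3,4,5,7}
Constraint 2 (V + Y = W) on D(V)={1,2,3,4} D(Y)={1,3,4,6,7} D(W)={1,4,6}: V {1,2,3,4}->{1,2,3}; Y {1,3,4,6,7}->{1,3,4}; W {1,4,6}->{4,6}
So after constraint 2: D(Y) = {1,3,4}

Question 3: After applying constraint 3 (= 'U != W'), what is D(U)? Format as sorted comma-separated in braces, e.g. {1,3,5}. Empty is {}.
Constraint 1 (W + V = U) on D(W)={1,4,6,7} D(V)={1,2,3,4,7} D(U)={1,3,4,5,7}: W {1,4,6,7}->{1,4,6}; V {1,2,3,4,7}->{1,2,3,4}; U {1,3,4,5,7}->{3,4,5,7}
Constraint 2 (V + Y = W) on D(V)={1,2,3,4} D(Y)={1,3,4,6,7} D(W)={1,4,6}: V {1,2,3,4}->{1,2,3}; Y {1,3,4,6,7}->{1,3,4}; W {1,4,6}->{4,6}
Constraint 3 (U != W) on D(U)={3,4,5,7} D(W)={4,6}: no change
So after constraint 3: D(U) = {3,4,5,7}

Answer: {3,4,5,7}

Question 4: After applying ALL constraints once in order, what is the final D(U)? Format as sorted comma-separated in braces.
Answer: {3,4,5,7}

Derivation:
Constraint 1 (W + V = U) on D(W)={1,4,6,7} D(V)={1,2,3,4,7} D(U)={1,3,4,5,7}: W {1,4,6,7}->{1,4,6}; V {1,2,3,4,7}->{1,2,3,4}; U {1,3,4,5,7}->{3,4,5,7}
Constraint 2 (V + Y = W) on D(V)={1,2,3,4} D(Y)={1,3,4,6,7} D(W)={1,4,6}: V {1,2,3,4}->{1,2,3}; Y {1,3,4,6,7}->{1,3,4}; W {1,4,6}->{4,6}
Constraint 3 (U != W) on D(U)={3,4,5,7} D(W)={4,6}: no change
Constraint 4 (V + W = Y) on D(V)={1,2,3} D(W)={4,6} D(Y)={1,3,4}: V {1,2,3}->{}; W {4,6}->{}; Y {1,3,4}->{}
So after all 4 constraints: D(U) = {3,4,5,7}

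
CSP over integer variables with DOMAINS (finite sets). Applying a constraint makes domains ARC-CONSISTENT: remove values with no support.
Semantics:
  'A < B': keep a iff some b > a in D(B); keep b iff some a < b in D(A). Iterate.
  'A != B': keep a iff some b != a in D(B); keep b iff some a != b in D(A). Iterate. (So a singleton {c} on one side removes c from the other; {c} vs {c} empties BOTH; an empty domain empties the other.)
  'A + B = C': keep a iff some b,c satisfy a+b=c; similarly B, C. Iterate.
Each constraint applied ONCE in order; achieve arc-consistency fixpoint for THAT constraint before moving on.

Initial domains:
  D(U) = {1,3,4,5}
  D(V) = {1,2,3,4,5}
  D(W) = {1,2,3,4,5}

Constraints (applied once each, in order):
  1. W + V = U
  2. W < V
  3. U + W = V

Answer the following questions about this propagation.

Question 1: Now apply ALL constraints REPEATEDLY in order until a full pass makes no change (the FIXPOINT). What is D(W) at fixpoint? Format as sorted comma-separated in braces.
Answer: {}

Derivation:
pass 0 (initial): D(W)={1,2,3,4,5}
pass 1: U {1,3,4,5}->{3}; V {1,2,3,4,5}->{4}; W {1,2,3,4,5}->{1}
pass 2: U {3}->{}; V {4}->{}; W {1}->{}
pass 3: no change
Fixpoint after 3 passes: D(W) = {}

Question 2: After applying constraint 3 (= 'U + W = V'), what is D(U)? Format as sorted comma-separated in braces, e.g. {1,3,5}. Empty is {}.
Answer: {3}

Derivation:
Constraint 1 (W + V = U) on D(W)={1,2,3,4,5} D(V)={1,2,3,4,5} D(U)={1,3,4,5}: W {1,2,3,4,5}->{1,2,3,4}; V {1,2,3,4,5}->{1,2,3,4}; U {1,3,4,5}->{3,4,5}
Constraint 2 (W < V) on D(W)={1,2,3,4} D(V)={1,2,3,4}: W {1,2,3,4}->{1,2,3}; V {1,2,3,4}->{2,3,4}
Constraint 3 (U + W = V) on D(U)={3,4,5} D(W)={1,2,3} D(V)={2,3,4}: U {3,4,5}->{3}; W {1,2,3}->{1}; V {2,3,4}->{4}
So after constraint 3: D(U) = {3}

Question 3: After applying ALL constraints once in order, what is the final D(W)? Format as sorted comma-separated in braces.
Constraint 1 (W + V = U) on D(W)={1,2,3,4,5} D(V)={1,2,3,4,5} D(U)={1,3,4,5}: W {1,2,3,4,5}->{1,2,3,4}; V {1,2,3,4,5}->{1,2,3,4}; U {1,3,4,5}->{3,4,5}
Constraint 2 (W < V) on D(W)={1,2,3,4} D(V)={1,2,3,4}: W {1,2,3,4}->{1,2,3}; V {1,2,3,4}->{2,3,4}
Constraint 3 (U + W = V) on D(U)={3,4,5} D(W)={1,2,3} D(V)={2,3,4}: U {3,4,5}->{3}; W {1,2,3}->{1}; V {2,3,4}->{4}
So after all 3 constraints: D(W) = {1}

Answer: {1}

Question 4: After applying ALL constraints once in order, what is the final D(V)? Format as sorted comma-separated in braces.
Constraint 1 (W + V = U) on D(W)={1,2,3,4,5} D(V)={1,2,3,4,5} D(U)={1,3,4,5}: W {1,2,3,4,5}->{1,2,3,4}; V {1,2,3,4,5}->{1,2,3,4}; U {1,3,4,5}->{3,4,5}
Constraint 2 (W < V) on D(W)={1,2,3,4} D(V)={1,2,3,4}: W {1,2,3,4}->{1,2,3}; V {1,2,3,4}->{2,3,4}
Constraint 3 (U + W = V) on D(U)={3,4,5} D(W)={1,2,3} D(V)={2,3,4}: U {3,4,5}->{3}; W {1,2,3}->{1}; V {2,3,4}->{4}
So after all 3 constraints: D(V) = {4}

Answer: {4}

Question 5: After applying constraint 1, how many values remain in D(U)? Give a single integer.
Answer: 3

Derivation:
Constraint 1 (W + V = U) on D(W)={1,2,3,4,5} D(V)={1,2,3,4,5} D(U)={1,3,4,5}: W {1,2,3,4,5}->{1,2,3,4}; V {1,2,3,4,5}->{1,2,3,4}; U {1,3,4,5}->{3,4,5}
So after constraint 1: D(U)={3,4,5}, size = 3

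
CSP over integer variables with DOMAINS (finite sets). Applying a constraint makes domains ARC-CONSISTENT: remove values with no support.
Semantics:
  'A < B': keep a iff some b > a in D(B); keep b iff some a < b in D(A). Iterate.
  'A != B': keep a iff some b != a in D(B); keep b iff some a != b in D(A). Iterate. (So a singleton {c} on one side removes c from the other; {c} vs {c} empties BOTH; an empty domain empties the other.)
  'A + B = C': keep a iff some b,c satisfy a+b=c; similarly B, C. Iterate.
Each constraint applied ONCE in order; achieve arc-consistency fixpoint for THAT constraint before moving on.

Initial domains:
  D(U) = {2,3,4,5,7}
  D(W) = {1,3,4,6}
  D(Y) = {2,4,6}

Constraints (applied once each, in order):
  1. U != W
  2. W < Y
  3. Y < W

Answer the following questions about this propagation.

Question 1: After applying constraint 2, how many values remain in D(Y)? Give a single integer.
Constraint 1 (U != W) on D(U)={2,3,4,5,7} D(W)={1,3,4,6}: no change
Constraint 2 (W < Y) on D(W)={1,3,4,6} D(Y)={2,4,6}: W {1,3,4,6}->{1,3,4}
So after constraint 2: D(Y)={2,4,6}, size = 3

Answer: 3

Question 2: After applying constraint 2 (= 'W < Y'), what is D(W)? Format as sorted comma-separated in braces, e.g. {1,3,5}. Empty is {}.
Constraint 1 (U != W) on D(U)={2,3,4,5,7} D(W)={1,3,4,6}: no change
Constraint 2 (W < Y) on D(W)={1,3,4,6} D(Y)={2,4,6}: W {1,3,4,6}->{1,3,4}
So after constraint 2: D(W) = {1,3,4}

Answer: {1,3,4}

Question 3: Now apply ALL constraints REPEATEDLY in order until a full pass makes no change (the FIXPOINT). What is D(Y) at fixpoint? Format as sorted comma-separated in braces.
pass 0 (initial): D(Y)={2,4,6}
pass 1: W {1,3,4,6}->{3,4}; Y {2,4,6}->{2}
pass 2: W {3,4}->{}; Y {2}->{}
pass 3: U {2,3,4,5,7}->{}
pass 4: no change
Fixpoint after 4 passes: D(Y) = {}

Answer: {}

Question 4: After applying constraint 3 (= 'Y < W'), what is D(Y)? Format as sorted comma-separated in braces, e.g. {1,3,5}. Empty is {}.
Constraint 1 (U != W) on D(U)={2,3,4,5,7} D(W)={1,3,4,6}: no change
Constraint 2 (W < Y) on D(W)={1,3,4,6} D(Y)={2,4,6}: W {1,3,4,6}->{1,3,4}
Constraint 3 (Y < W) on D(Y)={2,4,6} D(W)={1,3,4}: Y {2,4,6}->{2}; W {1,3,4}->{3,4}
So after constraint 3: D(Y) = {2}

Answer: {2}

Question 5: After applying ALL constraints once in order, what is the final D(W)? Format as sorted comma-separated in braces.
Constraint 1 (U != W) on D(U)={2,3,4,5,7} D(W)={1,3,4,6}: no change
Constraint 2 (W < Y) on D(W)={1,3,4,6} D(Y)={2,4,6}: W {1,3,4,6}->{1,3,4}
Constraint 3 (Y < W) on D(Y)={2,4,6} D(W)={1,3,4}: Y {2,4,6}->{2}; W {1,3,4}->{3,4}
So after all 3 constraints: D(W) = {3,4}

Answer: {3,4}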